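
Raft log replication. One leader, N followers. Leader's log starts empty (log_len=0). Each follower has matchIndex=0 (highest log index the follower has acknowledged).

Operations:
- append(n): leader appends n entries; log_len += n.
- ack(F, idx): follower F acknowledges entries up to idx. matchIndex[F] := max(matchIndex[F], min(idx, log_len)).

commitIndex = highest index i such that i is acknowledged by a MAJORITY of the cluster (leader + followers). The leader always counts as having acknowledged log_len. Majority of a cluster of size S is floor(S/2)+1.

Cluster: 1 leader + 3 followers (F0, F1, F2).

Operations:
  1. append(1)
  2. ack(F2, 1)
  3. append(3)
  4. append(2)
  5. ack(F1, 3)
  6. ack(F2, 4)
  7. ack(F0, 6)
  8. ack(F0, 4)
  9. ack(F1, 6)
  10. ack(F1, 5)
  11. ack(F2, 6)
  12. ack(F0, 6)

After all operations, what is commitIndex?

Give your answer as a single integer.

Answer: 6

Derivation:
Op 1: append 1 -> log_len=1
Op 2: F2 acks idx 1 -> match: F0=0 F1=0 F2=1; commitIndex=0
Op 3: append 3 -> log_len=4
Op 4: append 2 -> log_len=6
Op 5: F1 acks idx 3 -> match: F0=0 F1=3 F2=1; commitIndex=1
Op 6: F2 acks idx 4 -> match: F0=0 F1=3 F2=4; commitIndex=3
Op 7: F0 acks idx 6 -> match: F0=6 F1=3 F2=4; commitIndex=4
Op 8: F0 acks idx 4 -> match: F0=6 F1=3 F2=4; commitIndex=4
Op 9: F1 acks idx 6 -> match: F0=6 F1=6 F2=4; commitIndex=6
Op 10: F1 acks idx 5 -> match: F0=6 F1=6 F2=4; commitIndex=6
Op 11: F2 acks idx 6 -> match: F0=6 F1=6 F2=6; commitIndex=6
Op 12: F0 acks idx 6 -> match: F0=6 F1=6 F2=6; commitIndex=6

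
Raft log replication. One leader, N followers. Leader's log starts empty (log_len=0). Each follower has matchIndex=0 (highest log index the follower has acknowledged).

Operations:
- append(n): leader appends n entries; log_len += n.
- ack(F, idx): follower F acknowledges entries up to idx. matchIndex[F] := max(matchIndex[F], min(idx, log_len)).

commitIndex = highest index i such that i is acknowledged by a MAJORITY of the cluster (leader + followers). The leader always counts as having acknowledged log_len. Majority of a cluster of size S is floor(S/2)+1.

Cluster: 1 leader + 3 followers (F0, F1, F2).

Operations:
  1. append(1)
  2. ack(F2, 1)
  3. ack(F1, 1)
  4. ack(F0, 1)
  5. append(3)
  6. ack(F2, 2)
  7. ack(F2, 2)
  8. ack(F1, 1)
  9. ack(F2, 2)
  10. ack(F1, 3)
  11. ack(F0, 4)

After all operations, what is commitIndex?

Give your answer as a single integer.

Op 1: append 1 -> log_len=1
Op 2: F2 acks idx 1 -> match: F0=0 F1=0 F2=1; commitIndex=0
Op 3: F1 acks idx 1 -> match: F0=0 F1=1 F2=1; commitIndex=1
Op 4: F0 acks idx 1 -> match: F0=1 F1=1 F2=1; commitIndex=1
Op 5: append 3 -> log_len=4
Op 6: F2 acks idx 2 -> match: F0=1 F1=1 F2=2; commitIndex=1
Op 7: F2 acks idx 2 -> match: F0=1 F1=1 F2=2; commitIndex=1
Op 8: F1 acks idx 1 -> match: F0=1 F1=1 F2=2; commitIndex=1
Op 9: F2 acks idx 2 -> match: F0=1 F1=1 F2=2; commitIndex=1
Op 10: F1 acks idx 3 -> match: F0=1 F1=3 F2=2; commitIndex=2
Op 11: F0 acks idx 4 -> match: F0=4 F1=3 F2=2; commitIndex=3

Answer: 3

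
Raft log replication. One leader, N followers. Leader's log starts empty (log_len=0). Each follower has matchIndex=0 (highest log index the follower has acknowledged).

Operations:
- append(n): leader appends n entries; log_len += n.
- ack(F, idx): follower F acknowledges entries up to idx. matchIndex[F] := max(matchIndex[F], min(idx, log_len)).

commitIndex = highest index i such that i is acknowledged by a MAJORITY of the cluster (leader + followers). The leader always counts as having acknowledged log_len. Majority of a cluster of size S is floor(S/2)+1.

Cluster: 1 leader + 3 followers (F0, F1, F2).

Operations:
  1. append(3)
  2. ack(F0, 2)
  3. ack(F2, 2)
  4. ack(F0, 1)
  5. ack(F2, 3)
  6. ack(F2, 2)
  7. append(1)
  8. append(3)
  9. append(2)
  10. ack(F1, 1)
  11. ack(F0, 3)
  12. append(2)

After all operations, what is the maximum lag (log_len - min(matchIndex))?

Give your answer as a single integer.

Answer: 10

Derivation:
Op 1: append 3 -> log_len=3
Op 2: F0 acks idx 2 -> match: F0=2 F1=0 F2=0; commitIndex=0
Op 3: F2 acks idx 2 -> match: F0=2 F1=0 F2=2; commitIndex=2
Op 4: F0 acks idx 1 -> match: F0=2 F1=0 F2=2; commitIndex=2
Op 5: F2 acks idx 3 -> match: F0=2 F1=0 F2=3; commitIndex=2
Op 6: F2 acks idx 2 -> match: F0=2 F1=0 F2=3; commitIndex=2
Op 7: append 1 -> log_len=4
Op 8: append 3 -> log_len=7
Op 9: append 2 -> log_len=9
Op 10: F1 acks idx 1 -> match: F0=2 F1=1 F2=3; commitIndex=2
Op 11: F0 acks idx 3 -> match: F0=3 F1=1 F2=3; commitIndex=3
Op 12: append 2 -> log_len=11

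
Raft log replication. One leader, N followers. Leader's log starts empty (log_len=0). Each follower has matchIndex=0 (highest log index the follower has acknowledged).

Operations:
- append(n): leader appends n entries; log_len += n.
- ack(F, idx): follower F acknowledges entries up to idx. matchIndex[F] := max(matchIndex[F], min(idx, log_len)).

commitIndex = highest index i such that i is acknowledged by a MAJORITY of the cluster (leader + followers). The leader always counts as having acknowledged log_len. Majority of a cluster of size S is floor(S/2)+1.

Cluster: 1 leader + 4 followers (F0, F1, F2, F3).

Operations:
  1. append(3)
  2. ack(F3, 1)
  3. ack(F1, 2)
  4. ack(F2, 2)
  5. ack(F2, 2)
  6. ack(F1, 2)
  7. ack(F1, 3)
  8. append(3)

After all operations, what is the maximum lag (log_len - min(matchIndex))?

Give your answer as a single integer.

Op 1: append 3 -> log_len=3
Op 2: F3 acks idx 1 -> match: F0=0 F1=0 F2=0 F3=1; commitIndex=0
Op 3: F1 acks idx 2 -> match: F0=0 F1=2 F2=0 F3=1; commitIndex=1
Op 4: F2 acks idx 2 -> match: F0=0 F1=2 F2=2 F3=1; commitIndex=2
Op 5: F2 acks idx 2 -> match: F0=0 F1=2 F2=2 F3=1; commitIndex=2
Op 6: F1 acks idx 2 -> match: F0=0 F1=2 F2=2 F3=1; commitIndex=2
Op 7: F1 acks idx 3 -> match: F0=0 F1=3 F2=2 F3=1; commitIndex=2
Op 8: append 3 -> log_len=6

Answer: 6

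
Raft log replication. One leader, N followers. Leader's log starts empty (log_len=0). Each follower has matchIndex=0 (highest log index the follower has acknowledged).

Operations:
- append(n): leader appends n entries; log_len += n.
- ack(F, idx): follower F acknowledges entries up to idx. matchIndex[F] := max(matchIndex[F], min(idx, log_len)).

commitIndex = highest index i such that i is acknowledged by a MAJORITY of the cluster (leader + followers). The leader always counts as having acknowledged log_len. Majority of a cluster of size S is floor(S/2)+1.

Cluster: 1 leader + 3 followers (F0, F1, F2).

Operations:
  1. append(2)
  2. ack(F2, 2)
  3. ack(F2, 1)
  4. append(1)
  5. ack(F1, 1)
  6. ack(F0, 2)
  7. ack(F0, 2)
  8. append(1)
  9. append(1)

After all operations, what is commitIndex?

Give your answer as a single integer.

Answer: 2

Derivation:
Op 1: append 2 -> log_len=2
Op 2: F2 acks idx 2 -> match: F0=0 F1=0 F2=2; commitIndex=0
Op 3: F2 acks idx 1 -> match: F0=0 F1=0 F2=2; commitIndex=0
Op 4: append 1 -> log_len=3
Op 5: F1 acks idx 1 -> match: F0=0 F1=1 F2=2; commitIndex=1
Op 6: F0 acks idx 2 -> match: F0=2 F1=1 F2=2; commitIndex=2
Op 7: F0 acks idx 2 -> match: F0=2 F1=1 F2=2; commitIndex=2
Op 8: append 1 -> log_len=4
Op 9: append 1 -> log_len=5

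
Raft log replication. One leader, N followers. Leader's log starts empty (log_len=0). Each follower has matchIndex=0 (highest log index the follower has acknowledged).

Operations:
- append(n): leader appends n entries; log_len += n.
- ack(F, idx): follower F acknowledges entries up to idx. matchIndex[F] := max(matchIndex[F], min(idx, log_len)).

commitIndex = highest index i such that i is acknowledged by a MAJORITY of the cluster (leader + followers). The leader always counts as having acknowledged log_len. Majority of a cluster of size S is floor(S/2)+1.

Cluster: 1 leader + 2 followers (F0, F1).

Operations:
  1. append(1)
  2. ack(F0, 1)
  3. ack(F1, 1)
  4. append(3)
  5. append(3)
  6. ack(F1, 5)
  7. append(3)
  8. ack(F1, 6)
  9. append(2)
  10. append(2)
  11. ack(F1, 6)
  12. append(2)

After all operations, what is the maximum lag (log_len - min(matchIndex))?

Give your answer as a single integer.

Op 1: append 1 -> log_len=1
Op 2: F0 acks idx 1 -> match: F0=1 F1=0; commitIndex=1
Op 3: F1 acks idx 1 -> match: F0=1 F1=1; commitIndex=1
Op 4: append 3 -> log_len=4
Op 5: append 3 -> log_len=7
Op 6: F1 acks idx 5 -> match: F0=1 F1=5; commitIndex=5
Op 7: append 3 -> log_len=10
Op 8: F1 acks idx 6 -> match: F0=1 F1=6; commitIndex=6
Op 9: append 2 -> log_len=12
Op 10: append 2 -> log_len=14
Op 11: F1 acks idx 6 -> match: F0=1 F1=6; commitIndex=6
Op 12: append 2 -> log_len=16

Answer: 15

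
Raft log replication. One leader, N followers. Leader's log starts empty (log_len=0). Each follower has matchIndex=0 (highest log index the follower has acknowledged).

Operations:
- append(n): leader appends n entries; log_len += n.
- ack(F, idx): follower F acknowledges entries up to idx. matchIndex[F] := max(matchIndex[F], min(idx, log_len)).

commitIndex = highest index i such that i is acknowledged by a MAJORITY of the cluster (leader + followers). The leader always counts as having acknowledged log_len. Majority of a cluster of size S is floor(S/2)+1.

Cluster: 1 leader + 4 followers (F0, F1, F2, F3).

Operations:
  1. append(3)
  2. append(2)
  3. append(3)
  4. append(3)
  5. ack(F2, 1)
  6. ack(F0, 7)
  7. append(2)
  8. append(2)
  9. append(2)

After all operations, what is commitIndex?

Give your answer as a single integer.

Answer: 1

Derivation:
Op 1: append 3 -> log_len=3
Op 2: append 2 -> log_len=5
Op 3: append 3 -> log_len=8
Op 4: append 3 -> log_len=11
Op 5: F2 acks idx 1 -> match: F0=0 F1=0 F2=1 F3=0; commitIndex=0
Op 6: F0 acks idx 7 -> match: F0=7 F1=0 F2=1 F3=0; commitIndex=1
Op 7: append 2 -> log_len=13
Op 8: append 2 -> log_len=15
Op 9: append 2 -> log_len=17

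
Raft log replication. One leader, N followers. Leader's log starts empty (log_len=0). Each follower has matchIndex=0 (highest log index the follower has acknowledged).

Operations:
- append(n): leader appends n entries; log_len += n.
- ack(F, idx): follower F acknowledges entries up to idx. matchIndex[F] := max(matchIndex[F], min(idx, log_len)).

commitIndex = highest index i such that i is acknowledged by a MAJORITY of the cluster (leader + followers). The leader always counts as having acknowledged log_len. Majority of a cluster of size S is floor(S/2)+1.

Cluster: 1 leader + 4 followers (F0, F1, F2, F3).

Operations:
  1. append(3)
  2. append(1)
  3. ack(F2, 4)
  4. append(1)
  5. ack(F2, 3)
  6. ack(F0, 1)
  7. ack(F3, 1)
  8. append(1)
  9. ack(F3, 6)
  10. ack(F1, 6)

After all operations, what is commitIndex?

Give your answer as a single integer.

Answer: 6

Derivation:
Op 1: append 3 -> log_len=3
Op 2: append 1 -> log_len=4
Op 3: F2 acks idx 4 -> match: F0=0 F1=0 F2=4 F3=0; commitIndex=0
Op 4: append 1 -> log_len=5
Op 5: F2 acks idx 3 -> match: F0=0 F1=0 F2=4 F3=0; commitIndex=0
Op 6: F0 acks idx 1 -> match: F0=1 F1=0 F2=4 F3=0; commitIndex=1
Op 7: F3 acks idx 1 -> match: F0=1 F1=0 F2=4 F3=1; commitIndex=1
Op 8: append 1 -> log_len=6
Op 9: F3 acks idx 6 -> match: F0=1 F1=0 F2=4 F3=6; commitIndex=4
Op 10: F1 acks idx 6 -> match: F0=1 F1=6 F2=4 F3=6; commitIndex=6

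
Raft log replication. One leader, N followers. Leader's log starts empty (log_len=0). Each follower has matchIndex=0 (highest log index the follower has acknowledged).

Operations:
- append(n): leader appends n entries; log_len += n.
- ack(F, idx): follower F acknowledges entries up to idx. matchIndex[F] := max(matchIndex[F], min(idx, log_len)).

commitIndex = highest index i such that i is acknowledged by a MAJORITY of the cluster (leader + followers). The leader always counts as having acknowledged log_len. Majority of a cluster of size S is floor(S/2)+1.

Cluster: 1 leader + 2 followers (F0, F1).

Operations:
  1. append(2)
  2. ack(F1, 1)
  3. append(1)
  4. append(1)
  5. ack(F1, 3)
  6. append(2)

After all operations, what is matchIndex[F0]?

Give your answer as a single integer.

Op 1: append 2 -> log_len=2
Op 2: F1 acks idx 1 -> match: F0=0 F1=1; commitIndex=1
Op 3: append 1 -> log_len=3
Op 4: append 1 -> log_len=4
Op 5: F1 acks idx 3 -> match: F0=0 F1=3; commitIndex=3
Op 6: append 2 -> log_len=6

Answer: 0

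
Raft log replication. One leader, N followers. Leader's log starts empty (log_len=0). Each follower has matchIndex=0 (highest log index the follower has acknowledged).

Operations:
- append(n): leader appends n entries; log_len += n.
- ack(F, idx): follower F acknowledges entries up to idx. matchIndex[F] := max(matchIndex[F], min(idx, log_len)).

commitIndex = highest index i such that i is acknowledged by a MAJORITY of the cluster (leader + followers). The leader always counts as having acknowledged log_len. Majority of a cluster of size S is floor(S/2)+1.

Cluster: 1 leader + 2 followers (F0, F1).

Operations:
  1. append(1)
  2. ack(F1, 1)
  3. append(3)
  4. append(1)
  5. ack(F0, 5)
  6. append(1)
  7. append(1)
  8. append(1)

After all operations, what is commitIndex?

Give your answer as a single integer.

Op 1: append 1 -> log_len=1
Op 2: F1 acks idx 1 -> match: F0=0 F1=1; commitIndex=1
Op 3: append 3 -> log_len=4
Op 4: append 1 -> log_len=5
Op 5: F0 acks idx 5 -> match: F0=5 F1=1; commitIndex=5
Op 6: append 1 -> log_len=6
Op 7: append 1 -> log_len=7
Op 8: append 1 -> log_len=8

Answer: 5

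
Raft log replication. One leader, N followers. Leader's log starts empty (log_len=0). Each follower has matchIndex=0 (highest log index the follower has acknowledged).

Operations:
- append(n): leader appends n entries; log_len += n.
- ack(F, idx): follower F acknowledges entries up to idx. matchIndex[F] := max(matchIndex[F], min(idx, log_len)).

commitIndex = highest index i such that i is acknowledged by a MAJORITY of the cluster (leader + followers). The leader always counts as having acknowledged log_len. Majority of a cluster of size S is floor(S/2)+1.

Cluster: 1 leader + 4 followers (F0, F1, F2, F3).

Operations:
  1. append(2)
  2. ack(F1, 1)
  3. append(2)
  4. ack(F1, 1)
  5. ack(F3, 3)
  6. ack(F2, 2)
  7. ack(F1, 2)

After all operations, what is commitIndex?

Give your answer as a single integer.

Answer: 2

Derivation:
Op 1: append 2 -> log_len=2
Op 2: F1 acks idx 1 -> match: F0=0 F1=1 F2=0 F3=0; commitIndex=0
Op 3: append 2 -> log_len=4
Op 4: F1 acks idx 1 -> match: F0=0 F1=1 F2=0 F3=0; commitIndex=0
Op 5: F3 acks idx 3 -> match: F0=0 F1=1 F2=0 F3=3; commitIndex=1
Op 6: F2 acks idx 2 -> match: F0=0 F1=1 F2=2 F3=3; commitIndex=2
Op 7: F1 acks idx 2 -> match: F0=0 F1=2 F2=2 F3=3; commitIndex=2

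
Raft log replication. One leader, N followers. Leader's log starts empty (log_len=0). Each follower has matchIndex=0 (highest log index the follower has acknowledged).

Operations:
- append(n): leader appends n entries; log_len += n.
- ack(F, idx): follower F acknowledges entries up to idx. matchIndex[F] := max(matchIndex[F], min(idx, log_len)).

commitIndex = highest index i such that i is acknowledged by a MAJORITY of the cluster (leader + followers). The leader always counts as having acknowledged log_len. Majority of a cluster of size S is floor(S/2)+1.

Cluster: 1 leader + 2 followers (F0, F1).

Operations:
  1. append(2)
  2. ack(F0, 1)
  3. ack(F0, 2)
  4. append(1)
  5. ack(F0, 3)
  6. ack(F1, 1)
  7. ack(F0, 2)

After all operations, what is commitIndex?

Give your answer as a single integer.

Op 1: append 2 -> log_len=2
Op 2: F0 acks idx 1 -> match: F0=1 F1=0; commitIndex=1
Op 3: F0 acks idx 2 -> match: F0=2 F1=0; commitIndex=2
Op 4: append 1 -> log_len=3
Op 5: F0 acks idx 3 -> match: F0=3 F1=0; commitIndex=3
Op 6: F1 acks idx 1 -> match: F0=3 F1=1; commitIndex=3
Op 7: F0 acks idx 2 -> match: F0=3 F1=1; commitIndex=3

Answer: 3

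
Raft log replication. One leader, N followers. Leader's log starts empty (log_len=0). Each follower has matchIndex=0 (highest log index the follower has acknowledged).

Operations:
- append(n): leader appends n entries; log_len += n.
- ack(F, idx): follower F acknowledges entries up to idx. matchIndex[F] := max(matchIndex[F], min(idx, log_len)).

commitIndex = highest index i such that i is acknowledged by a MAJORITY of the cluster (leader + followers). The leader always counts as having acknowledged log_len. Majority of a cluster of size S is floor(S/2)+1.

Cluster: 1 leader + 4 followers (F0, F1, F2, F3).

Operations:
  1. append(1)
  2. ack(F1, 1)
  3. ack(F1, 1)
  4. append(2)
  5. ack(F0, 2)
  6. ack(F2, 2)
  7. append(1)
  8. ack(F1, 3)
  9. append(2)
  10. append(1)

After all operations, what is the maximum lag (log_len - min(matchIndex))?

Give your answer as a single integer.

Op 1: append 1 -> log_len=1
Op 2: F1 acks idx 1 -> match: F0=0 F1=1 F2=0 F3=0; commitIndex=0
Op 3: F1 acks idx 1 -> match: F0=0 F1=1 F2=0 F3=0; commitIndex=0
Op 4: append 2 -> log_len=3
Op 5: F0 acks idx 2 -> match: F0=2 F1=1 F2=0 F3=0; commitIndex=1
Op 6: F2 acks idx 2 -> match: F0=2 F1=1 F2=2 F3=0; commitIndex=2
Op 7: append 1 -> log_len=4
Op 8: F1 acks idx 3 -> match: F0=2 F1=3 F2=2 F3=0; commitIndex=2
Op 9: append 2 -> log_len=6
Op 10: append 1 -> log_len=7

Answer: 7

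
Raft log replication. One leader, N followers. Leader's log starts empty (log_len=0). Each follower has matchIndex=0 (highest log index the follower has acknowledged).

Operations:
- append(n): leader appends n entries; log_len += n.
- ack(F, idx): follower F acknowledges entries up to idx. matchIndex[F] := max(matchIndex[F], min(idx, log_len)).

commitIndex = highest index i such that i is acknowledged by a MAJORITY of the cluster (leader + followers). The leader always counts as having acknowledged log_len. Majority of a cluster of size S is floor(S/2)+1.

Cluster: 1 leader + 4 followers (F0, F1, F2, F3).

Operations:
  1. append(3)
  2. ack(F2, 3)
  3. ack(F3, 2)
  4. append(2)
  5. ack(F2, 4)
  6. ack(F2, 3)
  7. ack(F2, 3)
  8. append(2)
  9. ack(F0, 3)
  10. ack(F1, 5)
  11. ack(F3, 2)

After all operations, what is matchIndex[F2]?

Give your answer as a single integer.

Op 1: append 3 -> log_len=3
Op 2: F2 acks idx 3 -> match: F0=0 F1=0 F2=3 F3=0; commitIndex=0
Op 3: F3 acks idx 2 -> match: F0=0 F1=0 F2=3 F3=2; commitIndex=2
Op 4: append 2 -> log_len=5
Op 5: F2 acks idx 4 -> match: F0=0 F1=0 F2=4 F3=2; commitIndex=2
Op 6: F2 acks idx 3 -> match: F0=0 F1=0 F2=4 F3=2; commitIndex=2
Op 7: F2 acks idx 3 -> match: F0=0 F1=0 F2=4 F3=2; commitIndex=2
Op 8: append 2 -> log_len=7
Op 9: F0 acks idx 3 -> match: F0=3 F1=0 F2=4 F3=2; commitIndex=3
Op 10: F1 acks idx 5 -> match: F0=3 F1=5 F2=4 F3=2; commitIndex=4
Op 11: F3 acks idx 2 -> match: F0=3 F1=5 F2=4 F3=2; commitIndex=4

Answer: 4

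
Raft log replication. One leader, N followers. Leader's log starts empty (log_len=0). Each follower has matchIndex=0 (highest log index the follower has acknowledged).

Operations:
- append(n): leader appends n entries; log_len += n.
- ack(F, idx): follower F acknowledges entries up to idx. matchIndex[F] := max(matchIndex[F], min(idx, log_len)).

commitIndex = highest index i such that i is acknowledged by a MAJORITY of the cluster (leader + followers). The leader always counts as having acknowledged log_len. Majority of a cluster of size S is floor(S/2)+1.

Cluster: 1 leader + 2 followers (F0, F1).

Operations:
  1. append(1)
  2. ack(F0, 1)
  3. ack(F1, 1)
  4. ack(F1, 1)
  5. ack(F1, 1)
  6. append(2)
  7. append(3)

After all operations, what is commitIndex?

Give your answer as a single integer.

Op 1: append 1 -> log_len=1
Op 2: F0 acks idx 1 -> match: F0=1 F1=0; commitIndex=1
Op 3: F1 acks idx 1 -> match: F0=1 F1=1; commitIndex=1
Op 4: F1 acks idx 1 -> match: F0=1 F1=1; commitIndex=1
Op 5: F1 acks idx 1 -> match: F0=1 F1=1; commitIndex=1
Op 6: append 2 -> log_len=3
Op 7: append 3 -> log_len=6

Answer: 1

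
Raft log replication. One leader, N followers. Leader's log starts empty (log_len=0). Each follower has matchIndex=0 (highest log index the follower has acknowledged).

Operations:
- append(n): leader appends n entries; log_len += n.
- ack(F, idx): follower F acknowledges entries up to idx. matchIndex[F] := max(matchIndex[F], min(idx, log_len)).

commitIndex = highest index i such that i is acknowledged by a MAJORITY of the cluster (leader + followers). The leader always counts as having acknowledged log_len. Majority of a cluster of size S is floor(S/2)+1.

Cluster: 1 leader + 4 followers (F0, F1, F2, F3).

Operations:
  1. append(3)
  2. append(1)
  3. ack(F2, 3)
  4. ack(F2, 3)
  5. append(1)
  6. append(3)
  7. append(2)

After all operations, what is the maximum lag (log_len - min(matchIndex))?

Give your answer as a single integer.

Op 1: append 3 -> log_len=3
Op 2: append 1 -> log_len=4
Op 3: F2 acks idx 3 -> match: F0=0 F1=0 F2=3 F3=0; commitIndex=0
Op 4: F2 acks idx 3 -> match: F0=0 F1=0 F2=3 F3=0; commitIndex=0
Op 5: append 1 -> log_len=5
Op 6: append 3 -> log_len=8
Op 7: append 2 -> log_len=10

Answer: 10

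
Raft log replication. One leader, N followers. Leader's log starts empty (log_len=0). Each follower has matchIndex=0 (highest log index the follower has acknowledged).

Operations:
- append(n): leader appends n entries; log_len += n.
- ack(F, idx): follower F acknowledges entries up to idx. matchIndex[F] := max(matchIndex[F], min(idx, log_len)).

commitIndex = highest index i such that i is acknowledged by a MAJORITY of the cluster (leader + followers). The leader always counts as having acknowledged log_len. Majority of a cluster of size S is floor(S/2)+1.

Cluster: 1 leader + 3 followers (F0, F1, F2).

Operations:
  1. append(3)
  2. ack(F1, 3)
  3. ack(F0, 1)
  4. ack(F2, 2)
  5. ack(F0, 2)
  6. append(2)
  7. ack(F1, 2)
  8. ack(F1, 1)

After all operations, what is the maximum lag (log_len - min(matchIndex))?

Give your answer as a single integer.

Op 1: append 3 -> log_len=3
Op 2: F1 acks idx 3 -> match: F0=0 F1=3 F2=0; commitIndex=0
Op 3: F0 acks idx 1 -> match: F0=1 F1=3 F2=0; commitIndex=1
Op 4: F2 acks idx 2 -> match: F0=1 F1=3 F2=2; commitIndex=2
Op 5: F0 acks idx 2 -> match: F0=2 F1=3 F2=2; commitIndex=2
Op 6: append 2 -> log_len=5
Op 7: F1 acks idx 2 -> match: F0=2 F1=3 F2=2; commitIndex=2
Op 8: F1 acks idx 1 -> match: F0=2 F1=3 F2=2; commitIndex=2

Answer: 3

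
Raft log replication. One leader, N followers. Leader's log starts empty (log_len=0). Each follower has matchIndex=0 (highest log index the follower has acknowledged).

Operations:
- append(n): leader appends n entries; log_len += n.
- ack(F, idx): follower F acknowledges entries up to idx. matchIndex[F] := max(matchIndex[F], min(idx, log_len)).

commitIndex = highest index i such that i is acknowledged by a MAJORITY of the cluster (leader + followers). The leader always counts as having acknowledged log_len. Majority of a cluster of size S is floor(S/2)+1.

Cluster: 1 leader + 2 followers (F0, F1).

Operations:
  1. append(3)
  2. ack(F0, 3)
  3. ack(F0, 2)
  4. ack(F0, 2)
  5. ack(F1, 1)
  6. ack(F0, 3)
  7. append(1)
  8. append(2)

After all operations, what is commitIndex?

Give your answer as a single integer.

Op 1: append 3 -> log_len=3
Op 2: F0 acks idx 3 -> match: F0=3 F1=0; commitIndex=3
Op 3: F0 acks idx 2 -> match: F0=3 F1=0; commitIndex=3
Op 4: F0 acks idx 2 -> match: F0=3 F1=0; commitIndex=3
Op 5: F1 acks idx 1 -> match: F0=3 F1=1; commitIndex=3
Op 6: F0 acks idx 3 -> match: F0=3 F1=1; commitIndex=3
Op 7: append 1 -> log_len=4
Op 8: append 2 -> log_len=6

Answer: 3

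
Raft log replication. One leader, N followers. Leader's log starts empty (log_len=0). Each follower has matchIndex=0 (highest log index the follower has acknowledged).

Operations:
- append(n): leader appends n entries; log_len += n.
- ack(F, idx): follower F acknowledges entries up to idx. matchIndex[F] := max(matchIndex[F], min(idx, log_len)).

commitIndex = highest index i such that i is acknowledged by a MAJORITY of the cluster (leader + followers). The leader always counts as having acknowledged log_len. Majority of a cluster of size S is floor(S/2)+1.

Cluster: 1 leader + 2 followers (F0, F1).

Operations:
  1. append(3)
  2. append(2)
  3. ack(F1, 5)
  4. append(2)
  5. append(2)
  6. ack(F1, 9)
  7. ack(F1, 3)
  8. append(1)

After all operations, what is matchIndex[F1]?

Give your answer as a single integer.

Op 1: append 3 -> log_len=3
Op 2: append 2 -> log_len=5
Op 3: F1 acks idx 5 -> match: F0=0 F1=5; commitIndex=5
Op 4: append 2 -> log_len=7
Op 5: append 2 -> log_len=9
Op 6: F1 acks idx 9 -> match: F0=0 F1=9; commitIndex=9
Op 7: F1 acks idx 3 -> match: F0=0 F1=9; commitIndex=9
Op 8: append 1 -> log_len=10

Answer: 9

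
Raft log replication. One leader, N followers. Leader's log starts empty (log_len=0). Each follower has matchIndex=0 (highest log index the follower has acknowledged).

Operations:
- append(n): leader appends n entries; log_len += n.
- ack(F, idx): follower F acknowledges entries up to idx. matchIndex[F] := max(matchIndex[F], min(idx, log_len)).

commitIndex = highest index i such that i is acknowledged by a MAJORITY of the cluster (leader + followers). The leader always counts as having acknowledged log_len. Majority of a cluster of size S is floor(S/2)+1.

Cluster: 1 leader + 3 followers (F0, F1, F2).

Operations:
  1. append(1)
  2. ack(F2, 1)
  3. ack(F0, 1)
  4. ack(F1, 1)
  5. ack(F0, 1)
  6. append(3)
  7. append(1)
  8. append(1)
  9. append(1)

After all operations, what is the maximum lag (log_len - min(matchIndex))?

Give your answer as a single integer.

Op 1: append 1 -> log_len=1
Op 2: F2 acks idx 1 -> match: F0=0 F1=0 F2=1; commitIndex=0
Op 3: F0 acks idx 1 -> match: F0=1 F1=0 F2=1; commitIndex=1
Op 4: F1 acks idx 1 -> match: F0=1 F1=1 F2=1; commitIndex=1
Op 5: F0 acks idx 1 -> match: F0=1 F1=1 F2=1; commitIndex=1
Op 6: append 3 -> log_len=4
Op 7: append 1 -> log_len=5
Op 8: append 1 -> log_len=6
Op 9: append 1 -> log_len=7

Answer: 6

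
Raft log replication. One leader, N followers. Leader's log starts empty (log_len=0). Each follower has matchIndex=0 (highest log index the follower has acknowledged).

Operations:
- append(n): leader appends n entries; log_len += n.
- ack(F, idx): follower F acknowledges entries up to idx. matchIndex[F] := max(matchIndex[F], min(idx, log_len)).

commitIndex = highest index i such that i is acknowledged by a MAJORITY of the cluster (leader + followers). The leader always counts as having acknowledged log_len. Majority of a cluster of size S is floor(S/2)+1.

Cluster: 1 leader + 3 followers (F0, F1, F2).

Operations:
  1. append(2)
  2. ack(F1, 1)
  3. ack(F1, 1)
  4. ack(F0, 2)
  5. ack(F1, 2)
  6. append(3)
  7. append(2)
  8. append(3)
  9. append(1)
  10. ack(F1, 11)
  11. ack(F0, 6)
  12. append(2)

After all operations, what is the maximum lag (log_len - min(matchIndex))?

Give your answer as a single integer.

Answer: 13

Derivation:
Op 1: append 2 -> log_len=2
Op 2: F1 acks idx 1 -> match: F0=0 F1=1 F2=0; commitIndex=0
Op 3: F1 acks idx 1 -> match: F0=0 F1=1 F2=0; commitIndex=0
Op 4: F0 acks idx 2 -> match: F0=2 F1=1 F2=0; commitIndex=1
Op 5: F1 acks idx 2 -> match: F0=2 F1=2 F2=0; commitIndex=2
Op 6: append 3 -> log_len=5
Op 7: append 2 -> log_len=7
Op 8: append 3 -> log_len=10
Op 9: append 1 -> log_len=11
Op 10: F1 acks idx 11 -> match: F0=2 F1=11 F2=0; commitIndex=2
Op 11: F0 acks idx 6 -> match: F0=6 F1=11 F2=0; commitIndex=6
Op 12: append 2 -> log_len=13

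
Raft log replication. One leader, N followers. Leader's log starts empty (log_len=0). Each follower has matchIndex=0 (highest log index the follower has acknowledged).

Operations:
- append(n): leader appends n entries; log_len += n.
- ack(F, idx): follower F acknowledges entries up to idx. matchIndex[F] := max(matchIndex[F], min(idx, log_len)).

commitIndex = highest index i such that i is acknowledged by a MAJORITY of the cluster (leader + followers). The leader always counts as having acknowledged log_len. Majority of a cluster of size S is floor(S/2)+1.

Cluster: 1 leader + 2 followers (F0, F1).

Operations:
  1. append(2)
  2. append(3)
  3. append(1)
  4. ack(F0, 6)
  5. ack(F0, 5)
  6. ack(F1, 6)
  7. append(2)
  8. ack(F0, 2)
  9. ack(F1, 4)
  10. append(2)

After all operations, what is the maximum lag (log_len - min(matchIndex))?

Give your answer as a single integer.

Op 1: append 2 -> log_len=2
Op 2: append 3 -> log_len=5
Op 3: append 1 -> log_len=6
Op 4: F0 acks idx 6 -> match: F0=6 F1=0; commitIndex=6
Op 5: F0 acks idx 5 -> match: F0=6 F1=0; commitIndex=6
Op 6: F1 acks idx 6 -> match: F0=6 F1=6; commitIndex=6
Op 7: append 2 -> log_len=8
Op 8: F0 acks idx 2 -> match: F0=6 F1=6; commitIndex=6
Op 9: F1 acks idx 4 -> match: F0=6 F1=6; commitIndex=6
Op 10: append 2 -> log_len=10

Answer: 4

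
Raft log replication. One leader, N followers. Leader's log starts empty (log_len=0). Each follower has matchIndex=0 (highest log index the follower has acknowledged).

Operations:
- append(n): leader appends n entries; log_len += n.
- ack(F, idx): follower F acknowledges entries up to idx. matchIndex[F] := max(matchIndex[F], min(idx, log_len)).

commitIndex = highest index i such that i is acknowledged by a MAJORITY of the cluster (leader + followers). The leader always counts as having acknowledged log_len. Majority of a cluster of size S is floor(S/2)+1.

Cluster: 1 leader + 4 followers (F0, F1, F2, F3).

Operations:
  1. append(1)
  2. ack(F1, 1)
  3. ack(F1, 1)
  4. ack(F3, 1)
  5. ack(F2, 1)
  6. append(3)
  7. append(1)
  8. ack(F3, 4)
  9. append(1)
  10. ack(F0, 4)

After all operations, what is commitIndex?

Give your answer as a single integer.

Answer: 4

Derivation:
Op 1: append 1 -> log_len=1
Op 2: F1 acks idx 1 -> match: F0=0 F1=1 F2=0 F3=0; commitIndex=0
Op 3: F1 acks idx 1 -> match: F0=0 F1=1 F2=0 F3=0; commitIndex=0
Op 4: F3 acks idx 1 -> match: F0=0 F1=1 F2=0 F3=1; commitIndex=1
Op 5: F2 acks idx 1 -> match: F0=0 F1=1 F2=1 F3=1; commitIndex=1
Op 6: append 3 -> log_len=4
Op 7: append 1 -> log_len=5
Op 8: F3 acks idx 4 -> match: F0=0 F1=1 F2=1 F3=4; commitIndex=1
Op 9: append 1 -> log_len=6
Op 10: F0 acks idx 4 -> match: F0=4 F1=1 F2=1 F3=4; commitIndex=4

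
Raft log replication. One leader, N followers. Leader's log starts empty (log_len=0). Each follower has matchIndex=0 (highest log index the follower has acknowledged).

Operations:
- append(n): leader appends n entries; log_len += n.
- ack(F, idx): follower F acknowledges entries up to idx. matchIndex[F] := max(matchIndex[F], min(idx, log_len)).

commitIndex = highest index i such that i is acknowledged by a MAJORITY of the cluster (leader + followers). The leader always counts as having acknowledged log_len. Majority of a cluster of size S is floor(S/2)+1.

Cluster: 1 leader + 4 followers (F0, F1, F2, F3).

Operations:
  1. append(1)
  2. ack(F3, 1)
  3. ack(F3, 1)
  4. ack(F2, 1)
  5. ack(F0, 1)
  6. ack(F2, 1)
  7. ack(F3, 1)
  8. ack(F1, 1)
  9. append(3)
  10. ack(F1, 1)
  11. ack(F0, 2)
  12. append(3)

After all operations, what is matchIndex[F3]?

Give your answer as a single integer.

Answer: 1

Derivation:
Op 1: append 1 -> log_len=1
Op 2: F3 acks idx 1 -> match: F0=0 F1=0 F2=0 F3=1; commitIndex=0
Op 3: F3 acks idx 1 -> match: F0=0 F1=0 F2=0 F3=1; commitIndex=0
Op 4: F2 acks idx 1 -> match: F0=0 F1=0 F2=1 F3=1; commitIndex=1
Op 5: F0 acks idx 1 -> match: F0=1 F1=0 F2=1 F3=1; commitIndex=1
Op 6: F2 acks idx 1 -> match: F0=1 F1=0 F2=1 F3=1; commitIndex=1
Op 7: F3 acks idx 1 -> match: F0=1 F1=0 F2=1 F3=1; commitIndex=1
Op 8: F1 acks idx 1 -> match: F0=1 F1=1 F2=1 F3=1; commitIndex=1
Op 9: append 3 -> log_len=4
Op 10: F1 acks idx 1 -> match: F0=1 F1=1 F2=1 F3=1; commitIndex=1
Op 11: F0 acks idx 2 -> match: F0=2 F1=1 F2=1 F3=1; commitIndex=1
Op 12: append 3 -> log_len=7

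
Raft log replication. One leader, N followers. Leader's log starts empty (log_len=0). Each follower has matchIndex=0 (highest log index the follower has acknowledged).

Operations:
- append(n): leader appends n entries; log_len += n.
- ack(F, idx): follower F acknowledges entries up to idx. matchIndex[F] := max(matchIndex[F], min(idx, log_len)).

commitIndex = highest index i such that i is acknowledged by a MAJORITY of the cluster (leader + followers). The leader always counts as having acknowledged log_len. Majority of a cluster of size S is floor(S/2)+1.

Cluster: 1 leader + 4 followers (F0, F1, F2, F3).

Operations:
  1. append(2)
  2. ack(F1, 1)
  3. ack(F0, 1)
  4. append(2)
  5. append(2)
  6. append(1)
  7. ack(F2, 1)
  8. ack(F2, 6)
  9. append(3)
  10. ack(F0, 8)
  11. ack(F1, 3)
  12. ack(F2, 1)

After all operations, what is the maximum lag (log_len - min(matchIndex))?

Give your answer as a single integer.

Op 1: append 2 -> log_len=2
Op 2: F1 acks idx 1 -> match: F0=0 F1=1 F2=0 F3=0; commitIndex=0
Op 3: F0 acks idx 1 -> match: F0=1 F1=1 F2=0 F3=0; commitIndex=1
Op 4: append 2 -> log_len=4
Op 5: append 2 -> log_len=6
Op 6: append 1 -> log_len=7
Op 7: F2 acks idx 1 -> match: F0=1 F1=1 F2=1 F3=0; commitIndex=1
Op 8: F2 acks idx 6 -> match: F0=1 F1=1 F2=6 F3=0; commitIndex=1
Op 9: append 3 -> log_len=10
Op 10: F0 acks idx 8 -> match: F0=8 F1=1 F2=6 F3=0; commitIndex=6
Op 11: F1 acks idx 3 -> match: F0=8 F1=3 F2=6 F3=0; commitIndex=6
Op 12: F2 acks idx 1 -> match: F0=8 F1=3 F2=6 F3=0; commitIndex=6

Answer: 10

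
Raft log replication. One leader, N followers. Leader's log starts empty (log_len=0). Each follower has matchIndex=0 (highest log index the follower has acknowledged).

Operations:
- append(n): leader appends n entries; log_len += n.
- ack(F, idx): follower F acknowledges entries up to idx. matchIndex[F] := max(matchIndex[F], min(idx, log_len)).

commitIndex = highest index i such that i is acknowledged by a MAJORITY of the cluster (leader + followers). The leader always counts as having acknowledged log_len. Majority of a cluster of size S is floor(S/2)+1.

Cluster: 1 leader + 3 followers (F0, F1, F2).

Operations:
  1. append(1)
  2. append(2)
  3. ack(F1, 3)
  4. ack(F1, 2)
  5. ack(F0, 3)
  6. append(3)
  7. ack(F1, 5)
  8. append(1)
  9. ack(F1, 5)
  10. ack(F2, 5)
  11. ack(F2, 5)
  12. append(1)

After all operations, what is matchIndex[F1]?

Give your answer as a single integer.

Op 1: append 1 -> log_len=1
Op 2: append 2 -> log_len=3
Op 3: F1 acks idx 3 -> match: F0=0 F1=3 F2=0; commitIndex=0
Op 4: F1 acks idx 2 -> match: F0=0 F1=3 F2=0; commitIndex=0
Op 5: F0 acks idx 3 -> match: F0=3 F1=3 F2=0; commitIndex=3
Op 6: append 3 -> log_len=6
Op 7: F1 acks idx 5 -> match: F0=3 F1=5 F2=0; commitIndex=3
Op 8: append 1 -> log_len=7
Op 9: F1 acks idx 5 -> match: F0=3 F1=5 F2=0; commitIndex=3
Op 10: F2 acks idx 5 -> match: F0=3 F1=5 F2=5; commitIndex=5
Op 11: F2 acks idx 5 -> match: F0=3 F1=5 F2=5; commitIndex=5
Op 12: append 1 -> log_len=8

Answer: 5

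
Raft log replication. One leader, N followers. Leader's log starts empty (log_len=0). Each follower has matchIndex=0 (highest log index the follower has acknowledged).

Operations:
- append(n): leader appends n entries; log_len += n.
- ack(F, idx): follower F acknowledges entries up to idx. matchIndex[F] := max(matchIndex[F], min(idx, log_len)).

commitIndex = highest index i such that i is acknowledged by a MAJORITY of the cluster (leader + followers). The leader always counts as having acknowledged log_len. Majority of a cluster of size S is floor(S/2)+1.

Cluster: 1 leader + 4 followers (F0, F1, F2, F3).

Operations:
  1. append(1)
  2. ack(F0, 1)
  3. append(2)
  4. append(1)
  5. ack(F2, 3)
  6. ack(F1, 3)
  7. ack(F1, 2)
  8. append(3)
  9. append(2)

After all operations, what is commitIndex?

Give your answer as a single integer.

Op 1: append 1 -> log_len=1
Op 2: F0 acks idx 1 -> match: F0=1 F1=0 F2=0 F3=0; commitIndex=0
Op 3: append 2 -> log_len=3
Op 4: append 1 -> log_len=4
Op 5: F2 acks idx 3 -> match: F0=1 F1=0 F2=3 F3=0; commitIndex=1
Op 6: F1 acks idx 3 -> match: F0=1 F1=3 F2=3 F3=0; commitIndex=3
Op 7: F1 acks idx 2 -> match: F0=1 F1=3 F2=3 F3=0; commitIndex=3
Op 8: append 3 -> log_len=7
Op 9: append 2 -> log_len=9

Answer: 3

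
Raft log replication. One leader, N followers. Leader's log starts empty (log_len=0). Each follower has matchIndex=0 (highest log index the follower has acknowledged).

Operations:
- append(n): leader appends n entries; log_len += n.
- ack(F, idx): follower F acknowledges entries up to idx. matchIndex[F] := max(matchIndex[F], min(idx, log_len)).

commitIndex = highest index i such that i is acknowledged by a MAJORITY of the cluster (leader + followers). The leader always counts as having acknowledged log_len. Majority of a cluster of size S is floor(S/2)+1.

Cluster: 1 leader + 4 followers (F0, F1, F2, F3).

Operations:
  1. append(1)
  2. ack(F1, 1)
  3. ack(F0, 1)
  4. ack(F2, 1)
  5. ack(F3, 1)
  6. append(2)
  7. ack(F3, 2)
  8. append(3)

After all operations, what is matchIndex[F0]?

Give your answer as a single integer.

Op 1: append 1 -> log_len=1
Op 2: F1 acks idx 1 -> match: F0=0 F1=1 F2=0 F3=0; commitIndex=0
Op 3: F0 acks idx 1 -> match: F0=1 F1=1 F2=0 F3=0; commitIndex=1
Op 4: F2 acks idx 1 -> match: F0=1 F1=1 F2=1 F3=0; commitIndex=1
Op 5: F3 acks idx 1 -> match: F0=1 F1=1 F2=1 F3=1; commitIndex=1
Op 6: append 2 -> log_len=3
Op 7: F3 acks idx 2 -> match: F0=1 F1=1 F2=1 F3=2; commitIndex=1
Op 8: append 3 -> log_len=6

Answer: 1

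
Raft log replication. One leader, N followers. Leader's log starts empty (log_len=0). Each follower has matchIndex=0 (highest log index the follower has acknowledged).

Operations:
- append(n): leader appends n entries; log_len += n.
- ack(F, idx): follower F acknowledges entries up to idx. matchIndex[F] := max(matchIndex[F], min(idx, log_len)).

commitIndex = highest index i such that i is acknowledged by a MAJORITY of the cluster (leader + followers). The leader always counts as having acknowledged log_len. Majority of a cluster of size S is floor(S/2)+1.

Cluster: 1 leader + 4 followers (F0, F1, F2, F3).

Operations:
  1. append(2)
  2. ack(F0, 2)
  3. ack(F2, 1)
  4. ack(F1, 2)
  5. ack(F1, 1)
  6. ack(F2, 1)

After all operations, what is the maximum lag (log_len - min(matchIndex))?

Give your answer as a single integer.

Op 1: append 2 -> log_len=2
Op 2: F0 acks idx 2 -> match: F0=2 F1=0 F2=0 F3=0; commitIndex=0
Op 3: F2 acks idx 1 -> match: F0=2 F1=0 F2=1 F3=0; commitIndex=1
Op 4: F1 acks idx 2 -> match: F0=2 F1=2 F2=1 F3=0; commitIndex=2
Op 5: F1 acks idx 1 -> match: F0=2 F1=2 F2=1 F3=0; commitIndex=2
Op 6: F2 acks idx 1 -> match: F0=2 F1=2 F2=1 F3=0; commitIndex=2

Answer: 2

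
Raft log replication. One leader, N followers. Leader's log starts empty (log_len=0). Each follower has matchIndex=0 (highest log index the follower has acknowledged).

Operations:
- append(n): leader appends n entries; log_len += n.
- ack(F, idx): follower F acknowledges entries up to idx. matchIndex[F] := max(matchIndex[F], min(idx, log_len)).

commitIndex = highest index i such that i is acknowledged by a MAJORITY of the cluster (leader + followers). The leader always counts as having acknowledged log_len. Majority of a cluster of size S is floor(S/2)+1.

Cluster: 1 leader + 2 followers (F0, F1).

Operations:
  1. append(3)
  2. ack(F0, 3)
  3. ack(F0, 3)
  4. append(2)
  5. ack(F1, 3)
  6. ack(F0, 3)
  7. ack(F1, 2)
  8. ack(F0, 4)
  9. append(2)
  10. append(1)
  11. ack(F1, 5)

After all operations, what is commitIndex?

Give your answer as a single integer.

Answer: 5

Derivation:
Op 1: append 3 -> log_len=3
Op 2: F0 acks idx 3 -> match: F0=3 F1=0; commitIndex=3
Op 3: F0 acks idx 3 -> match: F0=3 F1=0; commitIndex=3
Op 4: append 2 -> log_len=5
Op 5: F1 acks idx 3 -> match: F0=3 F1=3; commitIndex=3
Op 6: F0 acks idx 3 -> match: F0=3 F1=3; commitIndex=3
Op 7: F1 acks idx 2 -> match: F0=3 F1=3; commitIndex=3
Op 8: F0 acks idx 4 -> match: F0=4 F1=3; commitIndex=4
Op 9: append 2 -> log_len=7
Op 10: append 1 -> log_len=8
Op 11: F1 acks idx 5 -> match: F0=4 F1=5; commitIndex=5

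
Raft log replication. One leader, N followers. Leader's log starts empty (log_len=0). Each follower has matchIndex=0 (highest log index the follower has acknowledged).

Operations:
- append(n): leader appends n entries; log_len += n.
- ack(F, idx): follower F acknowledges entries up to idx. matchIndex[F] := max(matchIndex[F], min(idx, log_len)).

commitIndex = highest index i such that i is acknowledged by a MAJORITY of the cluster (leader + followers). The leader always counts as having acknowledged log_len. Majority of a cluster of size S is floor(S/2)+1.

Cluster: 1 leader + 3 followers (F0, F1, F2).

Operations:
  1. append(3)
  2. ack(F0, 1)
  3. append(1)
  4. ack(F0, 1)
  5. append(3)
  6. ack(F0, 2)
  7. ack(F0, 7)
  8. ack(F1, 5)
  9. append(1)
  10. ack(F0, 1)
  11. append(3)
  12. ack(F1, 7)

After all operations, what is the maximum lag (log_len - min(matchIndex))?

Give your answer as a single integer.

Answer: 11

Derivation:
Op 1: append 3 -> log_len=3
Op 2: F0 acks idx 1 -> match: F0=1 F1=0 F2=0; commitIndex=0
Op 3: append 1 -> log_len=4
Op 4: F0 acks idx 1 -> match: F0=1 F1=0 F2=0; commitIndex=0
Op 5: append 3 -> log_len=7
Op 6: F0 acks idx 2 -> match: F0=2 F1=0 F2=0; commitIndex=0
Op 7: F0 acks idx 7 -> match: F0=7 F1=0 F2=0; commitIndex=0
Op 8: F1 acks idx 5 -> match: F0=7 F1=5 F2=0; commitIndex=5
Op 9: append 1 -> log_len=8
Op 10: F0 acks idx 1 -> match: F0=7 F1=5 F2=0; commitIndex=5
Op 11: append 3 -> log_len=11
Op 12: F1 acks idx 7 -> match: F0=7 F1=7 F2=0; commitIndex=7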